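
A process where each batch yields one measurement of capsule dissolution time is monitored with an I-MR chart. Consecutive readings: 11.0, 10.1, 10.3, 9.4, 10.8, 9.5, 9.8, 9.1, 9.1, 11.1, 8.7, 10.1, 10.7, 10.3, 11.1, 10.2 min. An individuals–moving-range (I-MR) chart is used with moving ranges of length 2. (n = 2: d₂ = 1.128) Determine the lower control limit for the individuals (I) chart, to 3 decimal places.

X̄ = (11.0 + 10.1 + 10.3 + 9.4 + 10.8 + 9.5 + 9.8 + 9.1 + 9.1 + 11.1 + 8.7 + 10.1 + 10.7 + 10.3 + 11.1 + 10.2) / 16 = 10.0813
Moving ranges: 0.9, 0.2, 0.9, 1.4, 1.3, 0.3, 0.7, 0.0, 2.0, 2.4, 1.4, 0.6, 0.4, 0.8, 0.9; M̄R̄ = 14.2000 / 15 = 0.9467
LCL = X̄ − 3·M̄R̄/d₂ = 10.0813 − 3 × 0.9467 / 1.128 = 7.5635

7.564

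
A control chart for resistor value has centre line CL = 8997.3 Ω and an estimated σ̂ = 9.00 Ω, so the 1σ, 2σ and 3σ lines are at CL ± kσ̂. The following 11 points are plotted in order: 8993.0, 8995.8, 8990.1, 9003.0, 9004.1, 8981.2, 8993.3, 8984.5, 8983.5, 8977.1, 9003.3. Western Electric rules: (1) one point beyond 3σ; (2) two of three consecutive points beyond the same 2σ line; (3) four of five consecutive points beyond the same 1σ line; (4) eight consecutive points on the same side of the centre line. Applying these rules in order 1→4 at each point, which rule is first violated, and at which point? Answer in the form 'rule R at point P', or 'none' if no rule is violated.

Zone of each point (C = within 1σ̂, B = 1σ̂–2σ̂, A = 2σ̂–3σ̂, * = beyond 3σ̂; sign = side of CL): 1:-C, 2:-C, 3:-C, 4:+C, 5:+C, 6:-B, 7:-C, 8:-B, 9:-B, 10:-A, 11:+C
Rule 3 (four of five consecutive points beyond the same 1σ limit) is satisfied at point 10.

rule 3 at point 10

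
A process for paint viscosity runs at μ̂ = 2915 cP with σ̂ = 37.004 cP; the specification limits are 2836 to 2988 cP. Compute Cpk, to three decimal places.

0.658

Cpu = (USL − μ̂) / (3σ̂) = (2988 − 2915) / (3 × 37.004) = 0.6576; Cpl = (μ̂ − LSL) / (3σ̂) = (2915 − 2836) / (3 × 37.004) = 0.7116; Cpk = min(Cpu, Cpl) = 0.6576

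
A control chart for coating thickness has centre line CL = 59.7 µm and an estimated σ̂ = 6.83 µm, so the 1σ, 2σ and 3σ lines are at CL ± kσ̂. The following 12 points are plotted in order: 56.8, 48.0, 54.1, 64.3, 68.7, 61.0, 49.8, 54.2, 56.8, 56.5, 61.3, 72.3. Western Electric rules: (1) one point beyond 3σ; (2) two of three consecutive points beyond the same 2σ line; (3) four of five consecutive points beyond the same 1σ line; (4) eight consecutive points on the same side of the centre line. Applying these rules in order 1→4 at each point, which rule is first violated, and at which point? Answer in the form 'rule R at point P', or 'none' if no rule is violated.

none

Zone of each point (C = within 1σ̂, B = 1σ̂–2σ̂, A = 2σ̂–3σ̂, * = beyond 3σ̂; sign = side of CL): 1:-C, 2:-B, 3:-C, 4:+C, 5:+B, 6:+C, 7:-B, 8:-C, 9:-C, 10:-C, 11:+C, 12:+B
No rule fires across all 12 points.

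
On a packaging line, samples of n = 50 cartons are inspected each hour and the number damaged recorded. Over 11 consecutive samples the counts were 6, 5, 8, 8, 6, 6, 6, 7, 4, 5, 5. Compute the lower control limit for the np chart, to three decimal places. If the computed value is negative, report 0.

p̄ = Σdᵢ / (k·n) = 66 / (11 × 50) = 0.12000
LCL = np̄ − 3·√(np̄(1−p̄)) = 6.0000 − 3 × 2.2978 = -0.8935 → 0 (negative, so LCL = 0)

0.000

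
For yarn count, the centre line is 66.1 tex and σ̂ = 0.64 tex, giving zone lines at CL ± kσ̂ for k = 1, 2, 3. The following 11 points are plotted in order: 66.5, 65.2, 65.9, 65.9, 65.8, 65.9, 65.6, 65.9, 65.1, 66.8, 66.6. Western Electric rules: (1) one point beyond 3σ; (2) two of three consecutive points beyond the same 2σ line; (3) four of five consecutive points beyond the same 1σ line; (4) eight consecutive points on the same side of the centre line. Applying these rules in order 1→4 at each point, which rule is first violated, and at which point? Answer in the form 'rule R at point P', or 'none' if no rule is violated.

Zone of each point (C = within 1σ̂, B = 1σ̂–2σ̂, A = 2σ̂–3σ̂, * = beyond 3σ̂; sign = side of CL): 1:+C, 2:-B, 3:-C, 4:-C, 5:-C, 6:-C, 7:-C, 8:-C, 9:-B, 10:+B, 11:+C
Rule 4 (eight consecutive points on the same side of the centre line) is satisfied at point 9.

rule 4 at point 9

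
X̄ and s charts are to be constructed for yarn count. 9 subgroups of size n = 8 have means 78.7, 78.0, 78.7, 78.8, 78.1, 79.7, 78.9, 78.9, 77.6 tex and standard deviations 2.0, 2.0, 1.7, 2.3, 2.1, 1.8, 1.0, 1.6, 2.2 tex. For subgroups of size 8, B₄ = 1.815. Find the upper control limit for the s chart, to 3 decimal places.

s̄ = (2.0 + 2.0 + 1.7 + 2.3 + 2.1 + 1.8 + 1.0 + 1.6 + 2.2) / 9 = 1.8556
UCL_s = B₄·s̄ = 1.815 × 1.8556 = 3.3678

3.368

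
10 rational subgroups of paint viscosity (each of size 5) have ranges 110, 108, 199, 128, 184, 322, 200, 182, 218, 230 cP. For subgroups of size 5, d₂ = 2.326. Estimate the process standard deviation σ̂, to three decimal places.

R̄ = (110 + 108 + 199 + 128 + 184 + 322 + 200 + 182 + 218 + 230) / 10 = 188.1000
σ̂ = R̄ / d₂ = 188.1000 / 2.326 = 80.8684

80.868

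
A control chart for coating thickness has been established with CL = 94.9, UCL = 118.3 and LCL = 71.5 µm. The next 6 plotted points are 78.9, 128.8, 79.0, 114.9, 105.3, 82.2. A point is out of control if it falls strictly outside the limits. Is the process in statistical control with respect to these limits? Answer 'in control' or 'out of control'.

out of control

Compare each point to [71.5, 118.3]: sample 2 = 128.8 > UCL.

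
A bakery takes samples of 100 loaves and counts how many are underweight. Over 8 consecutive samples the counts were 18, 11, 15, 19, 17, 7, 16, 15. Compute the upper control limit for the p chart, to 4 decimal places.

0.2539

p̄ = Σdᵢ / (k·n) = 118 / (8 × 100) = 0.14750
UCL = p̄ + 3·√(p̄(1−p̄)/n) = 0.14750 + 3 × √(0.14750×0.85250/100) = 0.14750 + 3 × 0.03546 = 0.25388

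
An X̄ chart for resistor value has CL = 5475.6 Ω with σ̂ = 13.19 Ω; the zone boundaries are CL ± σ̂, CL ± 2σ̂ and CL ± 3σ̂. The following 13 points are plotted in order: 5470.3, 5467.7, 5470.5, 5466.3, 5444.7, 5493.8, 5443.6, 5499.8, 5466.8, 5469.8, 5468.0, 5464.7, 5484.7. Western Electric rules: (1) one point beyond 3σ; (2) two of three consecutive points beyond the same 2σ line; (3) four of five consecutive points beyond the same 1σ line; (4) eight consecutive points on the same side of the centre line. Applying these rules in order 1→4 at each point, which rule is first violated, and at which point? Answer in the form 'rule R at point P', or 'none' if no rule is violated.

rule 2 at point 7

Zone of each point (C = within 1σ̂, B = 1σ̂–2σ̂, A = 2σ̂–3σ̂, * = beyond 3σ̂; sign = side of CL): 1:-C, 2:-C, 3:-C, 4:-C, 5:-A, 6:+B, 7:-A, 8:+B, 9:-C, 10:-C, 11:-C, 12:-C, 13:+C
Rule 2 (two of three consecutive points beyond the same 2σ limit) is satisfied at point 7.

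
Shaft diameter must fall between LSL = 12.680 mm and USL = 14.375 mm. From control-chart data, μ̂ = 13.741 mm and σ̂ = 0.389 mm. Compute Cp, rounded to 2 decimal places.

0.73

Cp = (USL − LSL) / (6σ̂) = (14.375 − 12.680) / (6 × 0.389) = 1.6950 / 2.3340 = 0.7262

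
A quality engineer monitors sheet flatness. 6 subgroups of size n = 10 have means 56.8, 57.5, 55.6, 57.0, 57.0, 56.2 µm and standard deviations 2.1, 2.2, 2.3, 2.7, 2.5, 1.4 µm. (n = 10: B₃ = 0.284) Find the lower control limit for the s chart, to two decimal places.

0.62

s̄ = (2.1 + 2.2 + 2.3 + 2.7 + 2.5 + 1.4) / 6 = 2.2000
LCL_s = B₃·s̄ = 0.284 × 2.2000 = 0.6248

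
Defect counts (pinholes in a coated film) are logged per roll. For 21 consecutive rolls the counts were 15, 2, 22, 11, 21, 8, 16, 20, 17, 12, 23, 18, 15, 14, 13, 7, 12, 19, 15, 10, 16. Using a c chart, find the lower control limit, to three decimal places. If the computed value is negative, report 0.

c̄ = (15 + 2 + 22 + 11 + 21 + 8 + 16 + 20 + 17 + 12 + 23 + 18 + 15 + 14 + 13 + 7 + 12 + 19 + 15 + 10 + 16) / 21 = 306 / 21 = 14.5714
LCL = c̄ − 3√c̄ = 14.5714 − 3 × 3.8173 = 3.1197

3.120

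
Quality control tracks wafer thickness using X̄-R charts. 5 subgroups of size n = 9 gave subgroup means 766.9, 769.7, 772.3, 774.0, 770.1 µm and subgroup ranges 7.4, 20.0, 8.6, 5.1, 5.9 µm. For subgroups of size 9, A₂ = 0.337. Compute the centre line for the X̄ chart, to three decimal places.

X̄̄ = (766.9 + 769.7 + 772.3 + 774.0 + 770.1) / 5 = 3853.0000 / 5 = 770.6000
CL = X̄̄ = 770.6000

770.600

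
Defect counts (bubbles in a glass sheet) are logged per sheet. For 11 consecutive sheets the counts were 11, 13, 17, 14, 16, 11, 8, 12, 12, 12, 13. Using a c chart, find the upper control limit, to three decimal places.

23.301

c̄ = (11 + 13 + 17 + 14 + 16 + 11 + 8 + 12 + 12 + 12 + 13) / 11 = 139 / 11 = 12.6364
UCL = c̄ + 3√c̄ = 12.6364 + 3 × √12.6364 = 12.6364 + 3 × 3.5548 = 23.3007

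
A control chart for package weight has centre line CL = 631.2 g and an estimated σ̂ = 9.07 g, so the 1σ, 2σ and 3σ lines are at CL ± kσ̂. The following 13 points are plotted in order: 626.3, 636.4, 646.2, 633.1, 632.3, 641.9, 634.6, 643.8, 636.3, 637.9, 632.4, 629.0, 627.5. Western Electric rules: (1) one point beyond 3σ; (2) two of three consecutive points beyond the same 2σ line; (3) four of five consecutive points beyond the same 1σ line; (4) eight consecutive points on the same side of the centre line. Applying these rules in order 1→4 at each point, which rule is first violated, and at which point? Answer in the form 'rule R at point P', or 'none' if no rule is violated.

Zone of each point (C = within 1σ̂, B = 1σ̂–2σ̂, A = 2σ̂–3σ̂, * = beyond 3σ̂; sign = side of CL): 1:-C, 2:+C, 3:+B, 4:+C, 5:+C, 6:+B, 7:+C, 8:+B, 9:+C, 10:+C, 11:+C, 12:-C, 13:-C
Rule 4 (eight consecutive points on the same side of the centre line) is satisfied at point 9.

rule 4 at point 9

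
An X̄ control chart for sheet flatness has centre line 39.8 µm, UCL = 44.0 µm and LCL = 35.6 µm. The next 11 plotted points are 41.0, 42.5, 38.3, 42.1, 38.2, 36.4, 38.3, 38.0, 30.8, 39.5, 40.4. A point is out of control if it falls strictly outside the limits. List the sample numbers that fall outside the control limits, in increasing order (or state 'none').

Compare each point to [35.6, 44.0]: sample 9 = 30.8 < LCL.

9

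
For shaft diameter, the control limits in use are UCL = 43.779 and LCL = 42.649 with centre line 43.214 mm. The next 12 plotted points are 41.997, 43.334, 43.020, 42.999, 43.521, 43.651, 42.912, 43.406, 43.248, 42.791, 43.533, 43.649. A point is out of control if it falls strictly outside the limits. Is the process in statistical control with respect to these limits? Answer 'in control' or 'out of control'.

out of control

Compare each point to [42.649, 43.779]: sample 1 = 41.997 < LCL.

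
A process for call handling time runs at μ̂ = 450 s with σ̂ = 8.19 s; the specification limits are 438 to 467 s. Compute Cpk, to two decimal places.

0.49

Cpu = (USL − μ̂) / (3σ̂) = (467 − 450) / (3 × 8.19) = 0.6919; Cpl = (μ̂ − LSL) / (3σ̂) = (450 − 438) / (3 × 8.19) = 0.4884; Cpk = min(Cpu, Cpl) = 0.4884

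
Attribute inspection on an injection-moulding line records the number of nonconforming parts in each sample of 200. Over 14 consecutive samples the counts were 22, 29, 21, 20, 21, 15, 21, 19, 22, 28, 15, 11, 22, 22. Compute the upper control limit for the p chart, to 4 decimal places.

0.1673

p̄ = Σdᵢ / (k·n) = 288 / (14 × 200) = 0.10286
UCL = p̄ + 3·√(p̄(1−p̄)/n) = 0.10286 + 3 × √(0.10286×0.89714/200) = 0.10286 + 3 × 0.02148 = 0.16730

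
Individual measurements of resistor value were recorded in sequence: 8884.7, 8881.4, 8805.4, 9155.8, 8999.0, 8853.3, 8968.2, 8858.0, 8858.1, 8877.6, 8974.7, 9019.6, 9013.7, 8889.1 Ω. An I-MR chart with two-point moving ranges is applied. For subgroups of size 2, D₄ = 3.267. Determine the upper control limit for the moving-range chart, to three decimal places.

313.984

Moving ranges: 3.3, 76.0, 350.4, 156.8, 145.7, 114.9, 110.2, 0.1, 19.5, 97.1, 44.9, 5.9, 124.6; M̄R̄ = 1249.4000 / 13 = 96.1077
UCL_MR = D₄·M̄R̄ = 3.267 × 96.1077 = 313.9838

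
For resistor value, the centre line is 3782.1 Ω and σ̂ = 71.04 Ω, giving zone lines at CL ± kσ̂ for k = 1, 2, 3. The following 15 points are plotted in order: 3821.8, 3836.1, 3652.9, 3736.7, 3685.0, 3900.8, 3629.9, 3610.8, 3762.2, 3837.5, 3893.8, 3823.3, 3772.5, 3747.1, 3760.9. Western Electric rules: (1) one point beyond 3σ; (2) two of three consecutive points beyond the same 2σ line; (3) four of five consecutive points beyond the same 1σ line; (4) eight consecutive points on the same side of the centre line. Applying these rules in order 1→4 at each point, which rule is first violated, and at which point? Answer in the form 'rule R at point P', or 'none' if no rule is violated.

rule 2 at point 8

Zone of each point (C = within 1σ̂, B = 1σ̂–2σ̂, A = 2σ̂–3σ̂, * = beyond 3σ̂; sign = side of CL): 1:+C, 2:+C, 3:-B, 4:-C, 5:-B, 6:+B, 7:-A, 8:-A, 9:-C, 10:+C, 11:+B, 12:+C, 13:-C, 14:-C, 15:-C
Rule 2 (two of three consecutive points beyond the same 2σ limit) is satisfied at point 8.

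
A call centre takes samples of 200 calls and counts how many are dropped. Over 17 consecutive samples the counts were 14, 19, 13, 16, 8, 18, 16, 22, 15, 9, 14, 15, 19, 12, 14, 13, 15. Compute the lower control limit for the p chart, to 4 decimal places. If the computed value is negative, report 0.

0.0185

p̄ = Σdᵢ / (k·n) = 252 / (17 × 200) = 0.07412
LCL = p̄ − 3·√(p̄(1−p̄)/n) = 0.07412 − 3 × 0.01852 = 0.01855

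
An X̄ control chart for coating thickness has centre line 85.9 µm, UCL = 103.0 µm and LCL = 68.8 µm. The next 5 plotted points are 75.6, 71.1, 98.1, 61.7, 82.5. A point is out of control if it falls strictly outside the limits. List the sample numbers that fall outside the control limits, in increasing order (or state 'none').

Compare each point to [68.8, 103.0]: sample 4 = 61.7 < LCL.

4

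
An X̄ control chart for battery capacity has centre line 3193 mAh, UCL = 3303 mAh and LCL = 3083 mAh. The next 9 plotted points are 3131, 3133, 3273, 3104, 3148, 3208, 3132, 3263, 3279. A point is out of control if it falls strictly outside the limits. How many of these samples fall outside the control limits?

All 9 points lie within [3083, 3303].

0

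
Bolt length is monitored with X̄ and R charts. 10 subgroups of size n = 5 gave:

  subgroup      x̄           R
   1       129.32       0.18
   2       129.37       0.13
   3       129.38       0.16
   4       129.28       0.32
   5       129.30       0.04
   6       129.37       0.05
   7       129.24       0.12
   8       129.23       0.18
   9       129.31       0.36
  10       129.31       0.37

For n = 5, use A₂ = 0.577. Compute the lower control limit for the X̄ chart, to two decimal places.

129.20

X̄̄ = (129.32 + 129.37 + 129.38 + 129.28 + 129.30 + 129.37 + 129.24 + 129.23 + 129.31 + 129.31) / 10 = 1293.1100 / 10 = 129.3110
R̄ = (0.18 + 0.13 + 0.16 + 0.32 + 0.04 + 0.05 + 0.12 + 0.18 + 0.36 + 0.37) / 10 = 1.9100 / 10 = 0.1910
LCL = X̄̄ − A₂·R̄ = 129.3110 − 0.577 × 0.1910 = 129.2008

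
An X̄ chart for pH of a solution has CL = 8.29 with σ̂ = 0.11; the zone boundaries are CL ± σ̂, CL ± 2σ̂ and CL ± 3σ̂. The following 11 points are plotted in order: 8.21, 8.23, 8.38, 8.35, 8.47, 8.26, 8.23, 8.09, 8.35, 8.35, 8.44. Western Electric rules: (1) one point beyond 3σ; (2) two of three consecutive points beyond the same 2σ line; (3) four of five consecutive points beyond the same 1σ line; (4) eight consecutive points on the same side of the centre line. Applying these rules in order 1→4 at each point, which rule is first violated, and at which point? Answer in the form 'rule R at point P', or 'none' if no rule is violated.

Zone of each point (C = within 1σ̂, B = 1σ̂–2σ̂, A = 2σ̂–3σ̂, * = beyond 3σ̂; sign = side of CL): 1:-C, 2:-C, 3:+C, 4:+C, 5:+B, 6:-C, 7:-C, 8:-B, 9:+C, 10:+C, 11:+B
No rule fires across all 11 points.

none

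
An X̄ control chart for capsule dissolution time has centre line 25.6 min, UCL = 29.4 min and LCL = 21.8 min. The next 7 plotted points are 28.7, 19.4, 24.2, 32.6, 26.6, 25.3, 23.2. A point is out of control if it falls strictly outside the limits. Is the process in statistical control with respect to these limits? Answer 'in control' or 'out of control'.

out of control

Compare each point to [21.8, 29.4]: sample 2 = 19.4 < LCL; sample 4 = 32.6 > UCL.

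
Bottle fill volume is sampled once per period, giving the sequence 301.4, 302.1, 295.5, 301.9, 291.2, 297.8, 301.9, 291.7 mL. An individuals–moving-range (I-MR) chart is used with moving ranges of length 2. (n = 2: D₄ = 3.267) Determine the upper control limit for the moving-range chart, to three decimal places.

Moving ranges: 0.7, 6.6, 6.4, 10.7, 6.6, 4.1, 10.2; M̄R̄ = 45.3000 / 7 = 6.4714
UCL_MR = D₄·M̄R̄ = 3.267 × 6.4714 = 21.1422

21.142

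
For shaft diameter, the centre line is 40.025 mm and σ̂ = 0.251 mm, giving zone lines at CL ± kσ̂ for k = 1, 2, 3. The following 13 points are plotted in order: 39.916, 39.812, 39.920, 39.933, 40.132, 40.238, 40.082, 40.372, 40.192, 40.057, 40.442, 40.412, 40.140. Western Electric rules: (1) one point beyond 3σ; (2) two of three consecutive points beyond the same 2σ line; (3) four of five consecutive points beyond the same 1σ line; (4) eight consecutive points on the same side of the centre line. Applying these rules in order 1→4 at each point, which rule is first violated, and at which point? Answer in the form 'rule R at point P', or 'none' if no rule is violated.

rule 4 at point 12

Zone of each point (C = within 1σ̂, B = 1σ̂–2σ̂, A = 2σ̂–3σ̂, * = beyond 3σ̂; sign = side of CL): 1:-C, 2:-C, 3:-C, 4:-C, 5:+C, 6:+C, 7:+C, 8:+B, 9:+C, 10:+C, 11:+B, 12:+B, 13:+C
Rule 4 (eight consecutive points on the same side of the centre line) is satisfied at point 12.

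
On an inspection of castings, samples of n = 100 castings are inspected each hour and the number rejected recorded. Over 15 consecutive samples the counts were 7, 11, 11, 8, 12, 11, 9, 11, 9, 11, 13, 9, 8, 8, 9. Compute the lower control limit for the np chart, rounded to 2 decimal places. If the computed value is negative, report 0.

p̄ = Σdᵢ / (k·n) = 147 / (15 × 100) = 0.09800
LCL = np̄ − 3·√(np̄(1−p̄)) = 9.8000 − 3 × 2.9731 = 0.8806

0.88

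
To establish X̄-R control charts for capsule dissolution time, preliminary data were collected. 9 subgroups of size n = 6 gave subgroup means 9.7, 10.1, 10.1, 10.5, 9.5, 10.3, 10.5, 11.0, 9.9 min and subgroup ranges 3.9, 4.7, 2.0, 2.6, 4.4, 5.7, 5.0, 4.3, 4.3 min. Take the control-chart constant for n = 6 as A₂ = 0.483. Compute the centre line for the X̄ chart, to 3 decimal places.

X̄̄ = (9.7 + 10.1 + 10.1 + 10.5 + 9.5 + 10.3 + 10.5 + 11.0 + 9.9) / 9 = 91.6000 / 9 = 10.1778
CL = X̄̄ = 10.1778

10.178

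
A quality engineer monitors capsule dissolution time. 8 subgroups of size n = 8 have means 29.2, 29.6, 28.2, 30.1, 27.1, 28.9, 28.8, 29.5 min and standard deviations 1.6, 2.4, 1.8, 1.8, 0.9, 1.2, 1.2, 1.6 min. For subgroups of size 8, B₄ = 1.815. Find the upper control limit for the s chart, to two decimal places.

2.84

s̄ = (1.6 + 2.4 + 1.8 + 1.8 + 0.9 + 1.2 + 1.2 + 1.6) / 8 = 1.5625
UCL_s = B₄·s̄ = 1.815 × 1.5625 = 2.8359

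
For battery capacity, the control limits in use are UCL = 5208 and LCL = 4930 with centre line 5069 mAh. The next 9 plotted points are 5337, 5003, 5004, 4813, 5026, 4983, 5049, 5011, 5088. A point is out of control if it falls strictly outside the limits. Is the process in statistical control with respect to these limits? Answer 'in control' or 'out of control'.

out of control

Compare each point to [4930, 5208]: sample 1 = 5337 > UCL; sample 4 = 4813 < LCL.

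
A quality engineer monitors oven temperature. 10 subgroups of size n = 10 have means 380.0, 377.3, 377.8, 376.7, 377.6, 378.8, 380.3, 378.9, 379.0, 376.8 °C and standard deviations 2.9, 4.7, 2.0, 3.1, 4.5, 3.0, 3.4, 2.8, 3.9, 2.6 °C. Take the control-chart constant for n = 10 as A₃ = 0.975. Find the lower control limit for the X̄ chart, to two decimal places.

375.11

X̄̄ = (380.0 + 377.3 + 377.8 + 376.7 + 377.6 + 378.8 + 380.3 + 378.9 + 379.0 + 376.8) / 10 = 378.3200
s̄ = (2.9 + 4.7 + 2.0 + 3.1 + 4.5 + 3.0 + 3.4 + 2.8 + 3.9 + 2.6) / 10 = 3.2900
LCL = X̄̄ − A₃·s̄ = 378.3200 − 0.975 × 3.2900 = 375.1123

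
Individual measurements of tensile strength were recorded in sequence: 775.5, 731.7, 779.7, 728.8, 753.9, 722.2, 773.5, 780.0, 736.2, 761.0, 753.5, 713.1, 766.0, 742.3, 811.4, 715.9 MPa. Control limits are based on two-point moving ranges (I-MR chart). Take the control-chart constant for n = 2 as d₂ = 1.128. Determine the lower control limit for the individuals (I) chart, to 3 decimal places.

X̄ = (775.5 + 731.7 + 779.7 + 728.8 + 753.9 + 722.2 + 773.5 + 780.0 + 736.2 + 761.0 + 753.5 + 713.1 + 766.0 + 742.3 + 811.4 + 715.9) / 16 = 752.7938
Moving ranges: 43.8, 48.0, 50.9, 25.1, 31.7, 51.3, 6.5, 43.8, 24.8, 7.5, 40.4, 52.9, 23.7, 69.1, 95.5; M̄R̄ = 615.0000 / 15 = 41.0000
LCL = X̄ − 3·M̄R̄/d₂ = 752.7938 − 3 × 41.0000 / 1.128 = 643.7512

643.751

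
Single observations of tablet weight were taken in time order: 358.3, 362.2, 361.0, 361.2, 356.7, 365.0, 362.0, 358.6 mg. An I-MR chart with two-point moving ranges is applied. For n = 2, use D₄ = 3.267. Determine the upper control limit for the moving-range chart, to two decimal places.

Moving ranges: 3.9, 1.2, 0.2, 4.5, 8.3, 3.0, 3.4; M̄R̄ = 24.5000 / 7 = 3.5000
UCL_MR = D₄·M̄R̄ = 3.267 × 3.5000 = 11.4345

11.43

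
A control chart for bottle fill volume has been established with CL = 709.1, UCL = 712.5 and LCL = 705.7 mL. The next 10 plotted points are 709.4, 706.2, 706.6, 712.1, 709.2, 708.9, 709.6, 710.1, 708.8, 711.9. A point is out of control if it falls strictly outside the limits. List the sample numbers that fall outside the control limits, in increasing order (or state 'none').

none

All 10 points lie within [705.7, 712.5].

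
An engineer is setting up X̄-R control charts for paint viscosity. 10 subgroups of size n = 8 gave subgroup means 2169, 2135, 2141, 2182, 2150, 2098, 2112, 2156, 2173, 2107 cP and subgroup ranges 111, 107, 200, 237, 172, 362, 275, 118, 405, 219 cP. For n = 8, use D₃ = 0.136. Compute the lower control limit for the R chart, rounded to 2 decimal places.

R̄ = (111 + 107 + 200 + 237 + 172 + 362 + 275 + 118 + 405 + 219) / 10 = 2206.0000 / 10 = 220.6000
LCL_R = D₃·R̄ = 0.136 × 220.6000 = 30.0016

30.00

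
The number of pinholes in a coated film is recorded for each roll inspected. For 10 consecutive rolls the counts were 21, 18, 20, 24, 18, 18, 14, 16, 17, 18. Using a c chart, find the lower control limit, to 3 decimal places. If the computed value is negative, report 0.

c̄ = (21 + 18 + 20 + 24 + 18 + 18 + 14 + 16 + 17 + 18) / 10 = 184 / 10 = 18.4000
LCL = c̄ − 3√c̄ = 18.4000 − 3 × 4.2895 = 5.5314

5.531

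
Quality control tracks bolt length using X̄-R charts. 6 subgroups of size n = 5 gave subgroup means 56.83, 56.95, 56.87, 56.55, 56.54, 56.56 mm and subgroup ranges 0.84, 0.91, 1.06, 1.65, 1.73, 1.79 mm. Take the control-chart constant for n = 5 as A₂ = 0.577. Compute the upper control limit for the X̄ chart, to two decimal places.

57.48

X̄̄ = (56.83 + 56.95 + 56.87 + 56.55 + 56.54 + 56.56) / 6 = 340.3000 / 6 = 56.7167
R̄ = (0.84 + 0.91 + 1.06 + 1.65 + 1.73 + 1.79) / 6 = 7.9800 / 6 = 1.3300
UCL = X̄̄ + A₂·R̄ = 56.7167 + 0.577 × 1.3300 = 57.4841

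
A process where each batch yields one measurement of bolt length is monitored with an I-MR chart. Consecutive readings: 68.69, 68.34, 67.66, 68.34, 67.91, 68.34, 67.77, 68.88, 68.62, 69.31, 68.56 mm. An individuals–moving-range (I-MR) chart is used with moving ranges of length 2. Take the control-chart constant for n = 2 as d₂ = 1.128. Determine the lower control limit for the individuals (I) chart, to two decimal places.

66.82

X̄ = (68.69 + 68.34 + 67.66 + 68.34 + 67.91 + 68.34 + 67.77 + 68.88 + 68.62 + 69.31 + 68.56) / 11 = 68.4018
Moving ranges: 0.35, 0.68, 0.68, 0.43, 0.43, 0.57, 1.11, 0.26, 0.69, 0.75; M̄R̄ = 5.9500 / 10 = 0.5950
LCL = X̄ − 3·M̄R̄/d₂ = 68.4018 − 3 × 0.5950 / 1.128 = 66.8194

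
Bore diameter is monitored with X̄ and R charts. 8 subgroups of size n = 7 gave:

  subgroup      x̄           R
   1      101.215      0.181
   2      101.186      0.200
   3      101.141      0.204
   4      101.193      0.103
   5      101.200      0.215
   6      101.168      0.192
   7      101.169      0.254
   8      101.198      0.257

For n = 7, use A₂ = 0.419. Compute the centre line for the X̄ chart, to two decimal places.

X̄̄ = (101.215 + 101.186 + 101.141 + 101.193 + 101.200 + 101.168 + 101.169 + 101.198) / 8 = 809.4700 / 8 = 101.1838
CL = X̄̄ = 101.1838

101.18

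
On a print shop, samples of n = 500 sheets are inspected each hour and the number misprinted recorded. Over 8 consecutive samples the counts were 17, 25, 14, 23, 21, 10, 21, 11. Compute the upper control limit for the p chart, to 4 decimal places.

0.0603

p̄ = Σdᵢ / (k·n) = 142 / (8 × 500) = 0.03550
UCL = p̄ + 3·√(p̄(1−p̄)/n) = 0.03550 + 3 × √(0.03550×0.96450/500) = 0.03550 + 3 × 0.00828 = 0.06033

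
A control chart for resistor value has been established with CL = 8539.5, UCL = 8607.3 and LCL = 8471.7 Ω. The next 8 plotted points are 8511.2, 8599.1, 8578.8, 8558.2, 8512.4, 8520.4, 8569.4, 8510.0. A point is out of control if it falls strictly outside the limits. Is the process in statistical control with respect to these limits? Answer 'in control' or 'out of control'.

in control

All 8 points lie within [8471.7, 8607.3].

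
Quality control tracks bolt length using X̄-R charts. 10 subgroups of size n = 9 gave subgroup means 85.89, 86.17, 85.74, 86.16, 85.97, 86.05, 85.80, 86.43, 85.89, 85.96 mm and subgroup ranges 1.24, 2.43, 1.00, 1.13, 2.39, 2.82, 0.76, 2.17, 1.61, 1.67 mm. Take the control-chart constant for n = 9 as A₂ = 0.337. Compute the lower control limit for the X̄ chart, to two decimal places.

X̄̄ = (85.89 + 86.17 + 85.74 + 86.16 + 85.97 + 86.05 + 85.80 + 86.43 + 85.89 + 85.96) / 10 = 860.0600 / 10 = 86.0060
R̄ = (1.24 + 2.43 + 1.00 + 1.13 + 2.39 + 2.82 + 0.76 + 2.17 + 1.61 + 1.67) / 10 = 17.2200 / 10 = 1.7220
LCL = X̄̄ − A₂·R̄ = 86.0060 − 0.337 × 1.7220 = 85.4257

85.43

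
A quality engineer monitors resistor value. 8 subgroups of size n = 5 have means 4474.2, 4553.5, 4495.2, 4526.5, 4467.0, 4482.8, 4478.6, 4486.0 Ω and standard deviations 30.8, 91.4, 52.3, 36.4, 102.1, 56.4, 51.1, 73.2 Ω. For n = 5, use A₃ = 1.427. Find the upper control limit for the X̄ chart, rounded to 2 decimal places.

X̄̄ = (4474.2 + 4553.5 + 4495.2 + 4526.5 + 4467.0 + 4482.8 + 4478.6 + 4486.0) / 8 = 4495.4750
s̄ = (30.8 + 91.4 + 52.3 + 36.4 + 102.1 + 56.4 + 51.1 + 73.2) / 8 = 61.7125
UCL = X̄̄ + A₃·s̄ = 4495.4750 + 1.427 × 61.7125 = 4583.5387

4583.54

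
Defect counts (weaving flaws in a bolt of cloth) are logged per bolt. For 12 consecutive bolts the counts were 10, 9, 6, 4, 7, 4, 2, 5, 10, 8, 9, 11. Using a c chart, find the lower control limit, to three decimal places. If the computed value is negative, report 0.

0.000

c̄ = (10 + 9 + 6 + 4 + 7 + 4 + 2 + 5 + 10 + 8 + 9 + 11) / 12 = 85 / 12 = 7.0833
LCL = c̄ − 3√c̄ = 7.0833 − 3 × 2.6615 = -0.9010 → 0 (cannot be negative)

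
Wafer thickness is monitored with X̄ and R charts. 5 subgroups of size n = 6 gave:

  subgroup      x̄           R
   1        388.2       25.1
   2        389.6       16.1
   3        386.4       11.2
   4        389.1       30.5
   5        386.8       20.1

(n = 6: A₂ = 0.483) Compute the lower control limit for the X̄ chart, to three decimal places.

X̄̄ = (388.2 + 389.6 + 386.4 + 389.1 + 386.8) / 5 = 1940.1000 / 5 = 388.0200
R̄ = (25.1 + 16.1 + 11.2 + 30.5 + 20.1) / 5 = 103.0000 / 5 = 20.6000
LCL = X̄̄ − A₂·R̄ = 388.0200 − 0.483 × 20.6000 = 378.0702

378.070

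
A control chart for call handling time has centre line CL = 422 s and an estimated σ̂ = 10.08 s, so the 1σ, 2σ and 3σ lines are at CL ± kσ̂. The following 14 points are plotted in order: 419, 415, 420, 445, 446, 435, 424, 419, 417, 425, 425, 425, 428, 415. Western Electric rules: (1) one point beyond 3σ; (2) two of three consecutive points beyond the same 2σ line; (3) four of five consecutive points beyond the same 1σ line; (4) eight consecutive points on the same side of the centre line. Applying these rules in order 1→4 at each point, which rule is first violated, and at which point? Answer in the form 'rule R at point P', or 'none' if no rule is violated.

rule 2 at point 5

Zone of each point (C = within 1σ̂, B = 1σ̂–2σ̂, A = 2σ̂–3σ̂, * = beyond 3σ̂; sign = side of CL): 1:-C, 2:-C, 3:-C, 4:+A, 5:+A, 6:+B, 7:+C, 8:-C, 9:-C, 10:+C, 11:+C, 12:+C, 13:+C, 14:-C
Rule 2 (two of three consecutive points beyond the same 2σ limit) is satisfied at point 5.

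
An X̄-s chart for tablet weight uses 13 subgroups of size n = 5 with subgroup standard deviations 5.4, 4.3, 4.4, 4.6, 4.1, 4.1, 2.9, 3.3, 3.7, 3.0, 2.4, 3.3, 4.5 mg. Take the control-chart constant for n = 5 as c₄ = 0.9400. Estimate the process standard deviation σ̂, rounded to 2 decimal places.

s̄ = (5.4 + 4.3 + 4.4 + 4.6 + 4.1 + 4.1 + 2.9 + 3.3 + 3.7 + 3.0 + 2.4 + 3.3 + 4.5) / 13 = 3.8462
σ̂ = s̄ / c₄ = 3.8462 / 0.9400 = 4.0917

4.09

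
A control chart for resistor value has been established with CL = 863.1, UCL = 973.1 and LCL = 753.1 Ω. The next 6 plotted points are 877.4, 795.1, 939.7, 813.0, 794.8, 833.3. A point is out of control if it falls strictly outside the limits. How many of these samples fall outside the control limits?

0

All 6 points lie within [753.1, 973.1].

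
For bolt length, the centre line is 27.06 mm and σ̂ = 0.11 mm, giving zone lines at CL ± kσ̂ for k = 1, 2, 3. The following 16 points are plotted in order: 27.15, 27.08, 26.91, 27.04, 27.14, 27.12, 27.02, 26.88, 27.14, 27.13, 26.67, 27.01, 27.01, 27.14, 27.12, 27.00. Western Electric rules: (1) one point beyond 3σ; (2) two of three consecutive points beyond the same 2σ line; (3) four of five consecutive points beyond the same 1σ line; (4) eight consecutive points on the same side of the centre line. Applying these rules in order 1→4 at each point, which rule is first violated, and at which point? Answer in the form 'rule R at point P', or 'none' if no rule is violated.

Zone of each point (C = within 1σ̂, B = 1σ̂–2σ̂, A = 2σ̂–3σ̂, * = beyond 3σ̂; sign = side of CL): 1:+C, 2:+C, 3:-B, 4:-C, 5:+C, 6:+C, 7:-C, 8:-B, 9:+C, 10:+C, 11:-*, 12:-C, 13:-C, 14:+C, 15:+C, 16:-C
Rule 1 (one point beyond the 3σ limits) is satisfied at point 11.

rule 1 at point 11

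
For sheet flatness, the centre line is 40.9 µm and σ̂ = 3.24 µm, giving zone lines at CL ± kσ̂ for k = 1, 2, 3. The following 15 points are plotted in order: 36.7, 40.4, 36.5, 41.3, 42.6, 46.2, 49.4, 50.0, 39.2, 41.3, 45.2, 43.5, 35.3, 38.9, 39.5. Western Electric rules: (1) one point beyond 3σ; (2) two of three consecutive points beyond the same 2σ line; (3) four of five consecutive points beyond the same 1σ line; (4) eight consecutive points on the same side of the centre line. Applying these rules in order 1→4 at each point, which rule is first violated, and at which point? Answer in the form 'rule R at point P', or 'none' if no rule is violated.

Zone of each point (C = within 1σ̂, B = 1σ̂–2σ̂, A = 2σ̂–3σ̂, * = beyond 3σ̂; sign = side of CL): 1:-B, 2:-C, 3:-B, 4:+C, 5:+C, 6:+B, 7:+A, 8:+A, 9:-C, 10:+C, 11:+B, 12:+C, 13:-B, 14:-C, 15:-C
Rule 2 (two of three consecutive points beyond the same 2σ limit) is satisfied at point 8.

rule 2 at point 8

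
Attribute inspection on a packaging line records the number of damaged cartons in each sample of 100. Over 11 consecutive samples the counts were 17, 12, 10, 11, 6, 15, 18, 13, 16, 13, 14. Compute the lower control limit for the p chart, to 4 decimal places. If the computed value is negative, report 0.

p̄ = Σdᵢ / (k·n) = 145 / (11 × 100) = 0.13182
LCL = p̄ − 3·√(p̄(1−p̄)/n) = 0.13182 − 3 × 0.03383 = 0.03033

0.0303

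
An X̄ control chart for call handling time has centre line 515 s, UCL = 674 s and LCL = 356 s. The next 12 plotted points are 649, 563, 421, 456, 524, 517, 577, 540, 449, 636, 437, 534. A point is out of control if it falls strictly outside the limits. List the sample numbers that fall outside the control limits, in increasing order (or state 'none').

All 12 points lie within [356, 674].

none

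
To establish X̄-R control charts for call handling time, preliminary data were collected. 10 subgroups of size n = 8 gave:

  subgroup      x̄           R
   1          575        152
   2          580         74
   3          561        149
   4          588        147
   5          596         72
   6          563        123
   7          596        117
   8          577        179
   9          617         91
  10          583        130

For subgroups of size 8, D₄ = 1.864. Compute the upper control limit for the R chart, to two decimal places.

230.02

R̄ = (152 + 74 + 149 + 147 + 72 + 123 + 117 + 179 + 91 + 130) / 10 = 1234.0000 / 10 = 123.4000
UCL_R = D₄·R̄ = 1.864 × 123.4000 = 230.0176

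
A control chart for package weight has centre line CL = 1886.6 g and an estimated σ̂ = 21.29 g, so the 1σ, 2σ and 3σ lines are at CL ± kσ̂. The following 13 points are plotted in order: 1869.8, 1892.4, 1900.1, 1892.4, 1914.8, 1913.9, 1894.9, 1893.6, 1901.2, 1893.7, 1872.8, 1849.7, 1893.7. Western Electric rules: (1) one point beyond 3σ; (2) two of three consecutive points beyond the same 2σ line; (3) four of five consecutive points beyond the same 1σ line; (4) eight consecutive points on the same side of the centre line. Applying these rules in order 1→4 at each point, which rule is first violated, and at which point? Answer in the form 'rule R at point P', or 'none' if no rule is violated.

rule 4 at point 9

Zone of each point (C = within 1σ̂, B = 1σ̂–2σ̂, A = 2σ̂–3σ̂, * = beyond 3σ̂; sign = side of CL): 1:-C, 2:+C, 3:+C, 4:+C, 5:+B, 6:+B, 7:+C, 8:+C, 9:+C, 10:+C, 11:-C, 12:-B, 13:+C
Rule 4 (eight consecutive points on the same side of the centre line) is satisfied at point 9.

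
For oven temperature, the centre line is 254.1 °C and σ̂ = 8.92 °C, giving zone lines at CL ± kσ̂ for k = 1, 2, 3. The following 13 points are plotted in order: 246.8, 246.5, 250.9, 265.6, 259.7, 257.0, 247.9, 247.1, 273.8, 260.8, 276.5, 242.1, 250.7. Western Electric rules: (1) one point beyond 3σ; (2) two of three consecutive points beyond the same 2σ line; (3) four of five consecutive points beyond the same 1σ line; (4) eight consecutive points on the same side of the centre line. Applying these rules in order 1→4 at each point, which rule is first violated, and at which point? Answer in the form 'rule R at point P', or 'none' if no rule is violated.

Zone of each point (C = within 1σ̂, B = 1σ̂–2σ̂, A = 2σ̂–3σ̂, * = beyond 3σ̂; sign = side of CL): 1:-C, 2:-C, 3:-C, 4:+B, 5:+C, 6:+C, 7:-C, 8:-C, 9:+A, 10:+C, 11:+A, 12:-B, 13:-C
Rule 2 (two of three consecutive points beyond the same 2σ limit) is satisfied at point 11.

rule 2 at point 11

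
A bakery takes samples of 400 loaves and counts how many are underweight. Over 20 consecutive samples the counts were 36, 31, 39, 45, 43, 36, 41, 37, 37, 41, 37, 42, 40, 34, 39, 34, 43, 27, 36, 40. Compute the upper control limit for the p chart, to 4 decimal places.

0.1387

p̄ = Σdᵢ / (k·n) = 758 / (20 × 400) = 0.09475
UCL = p̄ + 3·√(p̄(1−p̄)/n) = 0.09475 + 3 × √(0.09475×0.90525/400) = 0.09475 + 3 × 0.01464 = 0.13868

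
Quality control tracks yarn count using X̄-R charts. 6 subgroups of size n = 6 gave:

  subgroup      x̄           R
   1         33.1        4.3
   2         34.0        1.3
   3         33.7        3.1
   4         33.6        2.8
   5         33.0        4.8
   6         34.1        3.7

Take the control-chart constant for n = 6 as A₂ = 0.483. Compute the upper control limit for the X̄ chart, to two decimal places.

X̄̄ = (33.1 + 34.0 + 33.7 + 33.6 + 33.0 + 34.1) / 6 = 201.5000 / 6 = 33.5833
R̄ = (4.3 + 1.3 + 3.1 + 2.8 + 4.8 + 3.7) / 6 = 20.0000 / 6 = 3.3333
UCL = X̄̄ + A₂·R̄ = 33.5833 + 0.483 × 3.3333 = 35.1933

35.19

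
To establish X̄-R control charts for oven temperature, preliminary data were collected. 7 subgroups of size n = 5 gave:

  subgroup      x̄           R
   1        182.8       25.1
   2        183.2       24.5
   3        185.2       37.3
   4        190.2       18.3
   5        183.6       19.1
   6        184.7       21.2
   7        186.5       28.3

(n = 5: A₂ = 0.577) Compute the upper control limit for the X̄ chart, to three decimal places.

199.498

X̄̄ = (182.8 + 183.2 + 185.2 + 190.2 + 183.6 + 184.7 + 186.5) / 7 = 1296.2000 / 7 = 185.1714
R̄ = (25.1 + 24.5 + 37.3 + 18.3 + 19.1 + 21.2 + 28.3) / 7 = 173.8000 / 7 = 24.8286
UCL = X̄̄ + A₂·R̄ = 185.1714 + 0.577 × 24.8286 = 199.4975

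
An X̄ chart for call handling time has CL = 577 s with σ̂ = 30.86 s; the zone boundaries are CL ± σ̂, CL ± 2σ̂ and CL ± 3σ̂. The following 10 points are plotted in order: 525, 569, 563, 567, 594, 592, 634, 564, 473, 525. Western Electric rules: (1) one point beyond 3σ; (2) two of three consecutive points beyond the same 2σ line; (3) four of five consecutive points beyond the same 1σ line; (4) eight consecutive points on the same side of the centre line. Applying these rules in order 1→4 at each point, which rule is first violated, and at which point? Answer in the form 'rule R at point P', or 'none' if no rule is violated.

rule 1 at point 9

Zone of each point (C = within 1σ̂, B = 1σ̂–2σ̂, A = 2σ̂–3σ̂, * = beyond 3σ̂; sign = side of CL): 1:-B, 2:-C, 3:-C, 4:-C, 5:+C, 6:+C, 7:+B, 8:-C, 9:-*, 10:-B
Rule 1 (one point beyond the 3σ limits) is satisfied at point 9.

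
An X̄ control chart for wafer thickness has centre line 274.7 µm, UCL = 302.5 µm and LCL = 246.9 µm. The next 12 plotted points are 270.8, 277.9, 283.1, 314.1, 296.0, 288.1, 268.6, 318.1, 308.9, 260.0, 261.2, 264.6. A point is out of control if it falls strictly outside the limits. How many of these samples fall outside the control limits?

3

Compare each point to [246.9, 302.5]: sample 4 = 314.1 > UCL; sample 8 = 318.1 > UCL; sample 9 = 308.9 > UCL.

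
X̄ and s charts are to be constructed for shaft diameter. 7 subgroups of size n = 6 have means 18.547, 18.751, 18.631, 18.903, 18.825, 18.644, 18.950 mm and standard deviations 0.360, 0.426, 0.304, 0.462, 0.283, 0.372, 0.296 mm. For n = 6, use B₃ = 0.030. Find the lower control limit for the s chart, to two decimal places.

s̄ = (0.360 + 0.426 + 0.304 + 0.462 + 0.283 + 0.372 + 0.296) / 7 = 0.3576
LCL_s = B₃·s̄ = 0.030 × 0.3576 = 0.0107

0.01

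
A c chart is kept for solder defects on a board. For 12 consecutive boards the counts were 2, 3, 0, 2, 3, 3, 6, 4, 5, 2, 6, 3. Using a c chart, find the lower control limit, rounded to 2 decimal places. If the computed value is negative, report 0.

c̄ = (2 + 3 + 0 + 2 + 3 + 3 + 6 + 4 + 5 + 2 + 6 + 3) / 12 = 39 / 12 = 3.2500
LCL = c̄ − 3√c̄ = 3.2500 − 3 × 1.8028 = -2.1583 → 0 (cannot be negative)

0.00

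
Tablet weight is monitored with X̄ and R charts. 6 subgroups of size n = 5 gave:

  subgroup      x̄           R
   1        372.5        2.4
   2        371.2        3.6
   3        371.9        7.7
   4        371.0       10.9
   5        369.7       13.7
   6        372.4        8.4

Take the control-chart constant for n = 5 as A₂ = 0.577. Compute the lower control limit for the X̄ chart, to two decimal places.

X̄̄ = (372.5 + 371.2 + 371.9 + 371.0 + 369.7 + 372.4) / 6 = 2228.7000 / 6 = 371.4500
R̄ = (2.4 + 3.6 + 7.7 + 10.9 + 13.7 + 8.4) / 6 = 46.7000 / 6 = 7.7833
LCL = X̄̄ − A₂·R̄ = 371.4500 − 0.577 × 7.7833 = 366.9590

366.96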